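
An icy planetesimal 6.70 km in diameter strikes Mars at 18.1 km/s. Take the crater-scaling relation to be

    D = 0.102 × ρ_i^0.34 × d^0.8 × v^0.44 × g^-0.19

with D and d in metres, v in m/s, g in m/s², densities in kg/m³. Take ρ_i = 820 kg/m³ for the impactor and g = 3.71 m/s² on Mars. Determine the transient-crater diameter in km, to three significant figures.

In SI units: d = 6700 m, v = 18100 m/s.
ρ_i^0.34 = 820^0.34 = 9.788
d^0.8 = 6700^0.8 = 1150
v^0.44 = 18100^0.44 = 74.71
g^-0.19 = 3.71^-0.19 = 0.7795
D = 0.102 × 9.788 × 1150 × 74.71 × 0.7795 = 66863 m
   = 66.86 km

D ≈ 66.9 km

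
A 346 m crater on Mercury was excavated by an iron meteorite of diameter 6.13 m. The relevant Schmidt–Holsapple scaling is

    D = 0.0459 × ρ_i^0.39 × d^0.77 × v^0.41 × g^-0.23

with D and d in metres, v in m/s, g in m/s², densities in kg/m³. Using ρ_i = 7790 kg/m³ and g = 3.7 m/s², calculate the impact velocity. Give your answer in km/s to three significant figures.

v ≈ 39.3 km/s

Rearranging for v: v = [D / (0.0459 · 7790^0.39 · 6.13^0.77 · 3.7^-0.23)]^(1/0.41).
7790^0.39 = 32.94
6.13^0.77 = 4.040
3.7^-0.23 = 0.7401
Denominator = 0.0459 × 32.94 × 4.040 × 0.7401 = 4.521
D / 4.521 = 346 / 4.521 = 76.53
v = 76.53^(1/0.41) = 76.53^2.439 = 39325 m/s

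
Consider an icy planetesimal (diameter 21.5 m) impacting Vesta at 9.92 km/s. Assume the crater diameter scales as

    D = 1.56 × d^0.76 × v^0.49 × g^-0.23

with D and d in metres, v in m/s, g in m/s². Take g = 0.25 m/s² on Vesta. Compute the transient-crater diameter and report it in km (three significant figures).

In SI units: v = 9920 m/s.
d^0.76 = 21.5^0.76 = 10.30
v^0.49 = 9920^0.49 = 90.84
g^-0.23 = 0.25^-0.23 = 1.376
D = 1.56 × 10.30 × 90.84 × 1.376 = 2008 m
   = 2.008 km

D ≈ 2.01 km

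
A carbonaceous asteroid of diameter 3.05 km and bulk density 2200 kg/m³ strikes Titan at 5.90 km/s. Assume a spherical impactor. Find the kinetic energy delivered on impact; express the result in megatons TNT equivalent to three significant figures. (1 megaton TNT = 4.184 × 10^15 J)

E ≈ 1.36 × 10^5 Mt TNT

d = 3050 m; v = 5900 m/s.
Mass m = (π/6) ρ d³ = (π/6) × 2200 × (3050)³ = 3.268 × 10^13 kg
E = ½ m v² = 0.5 × 3.268 × 10^13 × (5900)² = 5.688 × 10^20 J
   = 5.688 × 10^20 / 4.184×10^15 = 1.359 × 10^5 Mt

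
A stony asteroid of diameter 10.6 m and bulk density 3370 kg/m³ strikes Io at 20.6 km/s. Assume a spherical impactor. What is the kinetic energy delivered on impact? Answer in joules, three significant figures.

v = 20600 m/s.
Mass m = (π/6) ρ d³ = (π/6) × 3370 × (10.6)³ = 2.102 × 10^6 kg
E = ½ m v² = 0.5 × 2.102 × 10^6 × (20600)² = 4.460 × 10^14 J

E ≈ 4.46 × 10^14 J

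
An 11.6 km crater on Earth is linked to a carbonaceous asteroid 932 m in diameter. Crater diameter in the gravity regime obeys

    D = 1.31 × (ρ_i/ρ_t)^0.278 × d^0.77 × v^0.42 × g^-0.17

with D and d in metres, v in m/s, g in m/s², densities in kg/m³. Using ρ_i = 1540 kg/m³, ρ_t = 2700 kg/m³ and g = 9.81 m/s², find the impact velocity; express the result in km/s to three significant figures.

v ≈ 32.9 km/s

Rearranging for v: v = [D / (1.31 · (1540/2700)^0.278 · 932^0.77 · 9.81^-0.17)]^(1/0.42).
D = 11600 m.
(1540/2700)^0.278 = 0.8555
932^0.77 = 193.4
9.81^-0.17 = 0.6783
Denominator = 1.31 × 0.8555 × 193.4 × 0.6783 = 147.0
D / 147.0 = 11600 / 147.0 = 78.91
v = 78.91^(1/0.42) = 78.91^2.381 = 32891 m/s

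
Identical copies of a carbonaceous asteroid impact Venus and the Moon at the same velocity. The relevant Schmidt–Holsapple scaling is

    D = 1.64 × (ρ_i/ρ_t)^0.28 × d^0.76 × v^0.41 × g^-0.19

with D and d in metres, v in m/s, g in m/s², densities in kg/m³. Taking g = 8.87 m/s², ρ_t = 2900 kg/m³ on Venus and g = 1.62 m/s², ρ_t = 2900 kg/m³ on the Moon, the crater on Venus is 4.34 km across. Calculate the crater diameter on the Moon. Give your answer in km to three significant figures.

D ≈ 5.99 km

The impactor-only factors (d, v, ρ_i) cancel in the ratio, leaving D_Moon/D_Venus = (g_Moon/g_Venus)^-0.19 · (ρ_t,Venus/ρ_t,Moon)^0.28.
(1.62/8.87)^-0.19 = 0.1826^-0.19 = 1.381
(2900/2900)^0.28 = 1.000^0.28 = 1.000
Ratio = 1.381 × 1.000 = 1.381
D_Moon = 1.381 × 4.34 km = 5.99 km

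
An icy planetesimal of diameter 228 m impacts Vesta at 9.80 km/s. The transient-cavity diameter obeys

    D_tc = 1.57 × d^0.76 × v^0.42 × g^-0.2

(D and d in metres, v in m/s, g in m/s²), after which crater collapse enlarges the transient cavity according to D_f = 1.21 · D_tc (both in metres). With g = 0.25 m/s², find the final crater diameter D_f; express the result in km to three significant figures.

v = 9800 m/s.
d^0.76 = 228^0.76 = 61.95
v^0.42 = 9800^0.42 = 47.46
g^-0.2 = 0.25^-0.2 = 1.320
D_tc = 1.57 × 61.95 × 47.46 × 1.320 = 6093 m
D_f = 1.21 × 6093 = 7373 m
     = 7.373 km

D_f ≈ 7.37 km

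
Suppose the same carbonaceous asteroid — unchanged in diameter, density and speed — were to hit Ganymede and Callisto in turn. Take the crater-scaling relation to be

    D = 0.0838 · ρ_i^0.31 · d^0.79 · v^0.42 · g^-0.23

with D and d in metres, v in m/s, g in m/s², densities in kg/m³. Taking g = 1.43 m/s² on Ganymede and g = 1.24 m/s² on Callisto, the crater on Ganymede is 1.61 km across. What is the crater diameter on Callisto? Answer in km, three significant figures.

All impactor-dependent factors cancel in the ratio, leaving D_Callisto/D_Ganymede = (g_Callisto/g_Ganymede)^-0.23.
(1.24/1.43)^-0.23 = 0.8671^-0.23 = 1.033
D_Callisto = 1.033 × 1.61 km = 1.66 km

D ≈ 1.66 km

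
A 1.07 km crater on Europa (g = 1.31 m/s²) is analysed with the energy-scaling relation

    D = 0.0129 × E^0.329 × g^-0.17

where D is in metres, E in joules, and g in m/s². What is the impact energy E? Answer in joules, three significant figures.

Rearranging: E = [D / (0.0129 · g^-0.17)]^(1/0.329).
D = 1070 m.
g^-0.17 = 1.31^-0.17 = 0.9551
D / (0.0129 × 0.9551) = 1070 / (0.01232) = 8.685 × 10^4
E = (8.685 × 10^4)^3.0395 = 1.027 × 10^15 J

E ≈ 1.03 × 10^15 J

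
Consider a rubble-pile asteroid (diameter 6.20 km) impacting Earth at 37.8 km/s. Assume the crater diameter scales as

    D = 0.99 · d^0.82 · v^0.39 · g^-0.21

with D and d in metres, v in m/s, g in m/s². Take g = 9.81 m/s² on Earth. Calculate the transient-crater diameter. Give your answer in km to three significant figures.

D ≈ 48.1 km

In SI units: d = 6200 m, v = 37800 m/s.
d^0.82 = 6200^0.82 = 1288
v^0.39 = 37800^0.39 = 60.98
g^-0.21 = 9.81^-0.21 = 0.6191
D = 0.99 × 1288 × 60.98 × 0.6191 = 48139 m
   = 48.14 km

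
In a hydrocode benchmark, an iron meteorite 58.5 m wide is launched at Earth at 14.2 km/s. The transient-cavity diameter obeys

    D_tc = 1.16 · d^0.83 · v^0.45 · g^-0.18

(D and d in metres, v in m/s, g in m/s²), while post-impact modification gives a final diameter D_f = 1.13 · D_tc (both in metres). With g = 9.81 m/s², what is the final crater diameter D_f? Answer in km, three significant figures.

D_f ≈ 1.88 km

v = 14200 m/s.
d^0.83 = 58.5^0.83 = 29.29
v^0.45 = 14200^0.45 = 73.88
g^-0.18 = 9.81^-0.18 = 0.6630
D_tc = 1.16 × 29.29 × 73.88 × 0.6630 = 1664 m
D_f = 1.13 × 1664 = 1880 m
     = 1.880 km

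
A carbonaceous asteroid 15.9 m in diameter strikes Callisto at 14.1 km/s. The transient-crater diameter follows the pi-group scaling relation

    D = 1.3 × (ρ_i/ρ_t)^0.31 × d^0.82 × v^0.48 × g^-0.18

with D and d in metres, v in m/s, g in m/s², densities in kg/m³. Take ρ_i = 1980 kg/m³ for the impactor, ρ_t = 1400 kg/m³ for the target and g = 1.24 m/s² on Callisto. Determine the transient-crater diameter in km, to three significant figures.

D ≈ 1.32 km

In SI units: v = 14100 m/s.
(ρ_i/ρ_t)^0.31 = (1980/1400)^0.31 = 1.113
d^0.82 = 15.9^0.82 = 9.664
v^0.48 = 14100^0.48 = 98.09
g^-0.18 = 1.24^-0.18 = 0.9620
D = 1.3 × 1.113 × 9.664 × 98.09 × 0.9620 = 1319 m
   = 1.319 km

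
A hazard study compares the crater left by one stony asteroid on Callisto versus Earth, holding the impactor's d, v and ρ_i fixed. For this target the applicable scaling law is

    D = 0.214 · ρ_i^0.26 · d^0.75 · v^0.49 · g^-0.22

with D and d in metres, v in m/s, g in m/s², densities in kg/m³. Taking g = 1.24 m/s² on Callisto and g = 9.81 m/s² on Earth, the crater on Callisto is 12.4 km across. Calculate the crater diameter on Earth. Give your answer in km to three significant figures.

All impactor-dependent factors cancel in the ratio, leaving D_Earth/D_Callisto = (g_Earth/g_Callisto)^-0.22.
(9.81/1.24)^-0.22 = 7.911^-0.22 = 0.6344
D_Earth = 0.6344 × 12.4 km = 7.87 km

D ≈ 7.87 km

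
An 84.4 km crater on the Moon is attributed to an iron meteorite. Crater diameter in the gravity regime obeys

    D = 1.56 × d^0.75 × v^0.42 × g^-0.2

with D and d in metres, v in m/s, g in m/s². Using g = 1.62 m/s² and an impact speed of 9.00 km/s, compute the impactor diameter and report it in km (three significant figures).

Rearranging for d: d = [D / (1.56 · 9000^0.42 · 1.62^-0.2)]^(1/0.75).
D = 84400 m.
9000^0.42 = 45.79
1.62^-0.2 = 0.9080
Denominator = 1.56 × 45.79 × 0.9080 = 64.86
D / 64.86 = 84400 / 64.86 = 1301
d = 1301^(1/0.75) = 1301^1.3333 = 14199 m

d ≈ 14.2 km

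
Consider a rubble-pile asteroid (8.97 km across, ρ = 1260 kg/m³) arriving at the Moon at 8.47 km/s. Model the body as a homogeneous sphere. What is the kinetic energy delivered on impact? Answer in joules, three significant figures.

E ≈ 1.71 × 10^22 J

d = 8970 m; v = 8470 m/s.
Mass m = (π/6) ρ d³ = (π/6) × 1260 × (8970)³ = 4.762 × 10^14 kg
E = ½ m v² = 0.5 × 4.762 × 10^14 × (8470)² = 1.708 × 10^22 J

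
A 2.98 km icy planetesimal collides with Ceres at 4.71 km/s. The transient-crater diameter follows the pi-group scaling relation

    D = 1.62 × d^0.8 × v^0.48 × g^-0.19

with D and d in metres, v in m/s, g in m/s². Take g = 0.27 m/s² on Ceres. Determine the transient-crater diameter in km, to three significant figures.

In SI units: d = 2980 m, v = 4710 m/s.
d^0.8 = 2980^0.8 = 601.7
v^0.48 = 4710^0.48 = 57.95
g^-0.19 = 0.27^-0.19 = 1.282
D = 1.62 × 601.7 × 57.95 × 1.282 = 72416 m
   = 72.42 km

D ≈ 72.4 km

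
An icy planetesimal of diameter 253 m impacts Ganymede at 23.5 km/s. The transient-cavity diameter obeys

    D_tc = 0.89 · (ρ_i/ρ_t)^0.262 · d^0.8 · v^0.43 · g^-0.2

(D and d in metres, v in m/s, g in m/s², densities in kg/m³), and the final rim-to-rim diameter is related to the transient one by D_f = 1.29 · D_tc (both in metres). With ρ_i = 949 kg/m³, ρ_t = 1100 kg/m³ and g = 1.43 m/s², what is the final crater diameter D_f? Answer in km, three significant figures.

v = 23500 m/s.
(ρ_i/ρ_t)^0.262 = (949/1100)^0.262 = 0.9621
d^0.8 = 253^0.8 = 83.66
v^0.43 = 23500^0.43 = 75.78
g^-0.2 = 1.43^-0.2 = 0.9310
D_tc = 0.89 × 0.9621 × 83.66 × 75.78 × 0.9310 = 5054 m
D_f = 1.29 × 5054 = 6520 m
     = 6.520 km

D_f ≈ 6.52 km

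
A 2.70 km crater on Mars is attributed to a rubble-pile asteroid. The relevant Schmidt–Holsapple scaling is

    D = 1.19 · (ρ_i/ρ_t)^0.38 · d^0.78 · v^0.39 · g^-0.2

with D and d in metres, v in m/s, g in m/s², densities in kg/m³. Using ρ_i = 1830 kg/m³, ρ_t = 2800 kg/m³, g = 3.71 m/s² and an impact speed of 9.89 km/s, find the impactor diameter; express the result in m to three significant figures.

Rearranging for d: d = [D / (1.19 · (1830/2800)^0.38 · 9890^0.39 · 3.71^-0.2)]^(1/0.78).
D = 2700 m.
(1830/2800)^0.38 = 0.8508
9890^0.39 = 36.15
3.71^-0.2 = 0.7694
Denominator = 1.19 × 0.8508 × 36.15 × 0.7694 = 28.16
D / 28.16 = 2700 / 28.16 = 95.88
d = 95.88^(1/0.78) = 95.88^1.2821 = 347.4 m

d ≈ 347 m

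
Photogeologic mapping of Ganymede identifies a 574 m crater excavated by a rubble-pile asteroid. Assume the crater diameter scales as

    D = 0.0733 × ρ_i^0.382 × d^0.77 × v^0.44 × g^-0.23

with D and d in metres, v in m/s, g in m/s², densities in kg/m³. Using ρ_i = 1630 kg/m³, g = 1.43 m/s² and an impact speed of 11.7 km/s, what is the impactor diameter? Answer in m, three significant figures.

Rearranging for d: d = [D / (0.0733 · 1630^0.382 · 11700^0.44 · 1.43^-0.23)]^(1/0.77).
1630^0.382 = 16.87
11700^0.44 = 61.66
1.43^-0.23 = 0.9210
Denominator = 0.0733 × 16.87 × 61.66 × 0.9210 = 70.22
D / 70.22 = 574 / 70.22 = 8.174
d = 8.174^(1/0.77) = 8.174^1.2987 = 15.31 m

d ≈ 15.3 m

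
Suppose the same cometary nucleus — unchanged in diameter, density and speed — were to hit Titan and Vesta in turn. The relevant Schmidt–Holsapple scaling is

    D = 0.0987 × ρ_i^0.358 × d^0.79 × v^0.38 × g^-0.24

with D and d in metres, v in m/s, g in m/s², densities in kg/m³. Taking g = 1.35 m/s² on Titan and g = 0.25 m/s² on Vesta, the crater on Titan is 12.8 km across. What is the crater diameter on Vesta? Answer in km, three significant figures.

D ≈ 19.2 km

All impactor-dependent factors cancel in the ratio, leaving D_Vesta/D_Titan = (g_Vesta/g_Titan)^-0.24.
(0.25/1.35)^-0.24 = 0.1852^-0.24 = 1.499
D_Vesta = 1.499 × 12.8 km = 19.2 km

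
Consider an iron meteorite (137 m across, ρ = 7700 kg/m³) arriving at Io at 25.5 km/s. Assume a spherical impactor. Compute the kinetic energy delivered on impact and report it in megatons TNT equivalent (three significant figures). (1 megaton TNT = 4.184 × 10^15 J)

E ≈ 806 Mt TNT

v = 25500 m/s.
Mass m = (π/6) ρ d³ = (π/6) × 7700 × (137)³ = 1.037 × 10^10 kg
E = ½ m v² = 0.5 × 1.037 × 10^10 × (25500)² = 3.372 × 10^18 J
   = 3.372 × 10^18 / 4.184×10^15 = 805.9 Mt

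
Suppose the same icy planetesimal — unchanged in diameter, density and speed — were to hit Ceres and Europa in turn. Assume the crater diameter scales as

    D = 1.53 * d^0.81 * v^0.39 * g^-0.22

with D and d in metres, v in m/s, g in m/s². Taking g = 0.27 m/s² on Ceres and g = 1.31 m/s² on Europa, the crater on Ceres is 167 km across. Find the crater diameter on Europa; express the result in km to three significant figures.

D ≈ 118 km

All impactor-dependent factors cancel in the ratio, leaving D_Europa/D_Ceres = (g_Europa/g_Ceres)^-0.22.
(1.31/0.27)^-0.22 = 4.852^-0.22 = 0.7065
D_Europa = 0.7065 × 167 km = 118 km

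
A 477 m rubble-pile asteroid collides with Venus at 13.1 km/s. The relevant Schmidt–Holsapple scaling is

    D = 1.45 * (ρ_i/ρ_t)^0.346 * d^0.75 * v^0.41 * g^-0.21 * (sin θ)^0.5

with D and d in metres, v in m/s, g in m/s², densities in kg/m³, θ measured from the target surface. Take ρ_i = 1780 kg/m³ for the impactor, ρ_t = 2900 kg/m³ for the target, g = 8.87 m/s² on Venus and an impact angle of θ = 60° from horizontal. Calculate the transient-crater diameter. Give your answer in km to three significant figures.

In SI units: v = 13100 m/s.
(ρ_i/ρ_t)^0.346 = (1780/2900)^0.346 = 0.8446
d^0.75 = 477^0.75 = 102.1
v^0.41 = 13100^0.41 = 48.76
g^-0.21 = 8.87^-0.21 = 0.6323
(sin 60°)^0.5 = 0.8660^0.5 = 0.9306
D = 1.45 × 0.8446 × 102.1 × 48.76 × 0.6323 × 0.9306 = 3588 m
   = 3.588 km

D ≈ 3.59 km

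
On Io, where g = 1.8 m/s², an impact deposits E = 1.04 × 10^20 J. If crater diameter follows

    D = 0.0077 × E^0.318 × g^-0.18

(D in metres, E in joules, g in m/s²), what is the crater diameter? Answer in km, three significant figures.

E^0.318 = (1.04 × 10^20)^0.318 = 2.320 × 10^6
g^-0.18 = 1.8^-0.18 = 0.8996
D = 0.0077 × 2.320 × 10^6 × 0.8996 = 16070 m
   = 16.07 km

D ≈ 16.1 km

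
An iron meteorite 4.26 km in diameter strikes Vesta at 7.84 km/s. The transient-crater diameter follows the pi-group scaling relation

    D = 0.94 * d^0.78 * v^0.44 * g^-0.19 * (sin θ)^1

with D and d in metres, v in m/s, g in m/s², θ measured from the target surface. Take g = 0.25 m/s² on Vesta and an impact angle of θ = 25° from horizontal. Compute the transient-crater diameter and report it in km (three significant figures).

D ≈ 18.1 km

In SI units: d = 4260 m, v = 7840 m/s.
d^0.78 = 4260^0.78 = 677.5
v^0.44 = 7840^0.44 = 51.70
g^-0.19 = 0.25^-0.19 = 1.301
(sin 25°)^1 = 0.4226^1 = 0.4226
D = 0.94 × 677.5 × 51.70 × 1.301 × 0.4226 = 18102 m
   = 18.10 km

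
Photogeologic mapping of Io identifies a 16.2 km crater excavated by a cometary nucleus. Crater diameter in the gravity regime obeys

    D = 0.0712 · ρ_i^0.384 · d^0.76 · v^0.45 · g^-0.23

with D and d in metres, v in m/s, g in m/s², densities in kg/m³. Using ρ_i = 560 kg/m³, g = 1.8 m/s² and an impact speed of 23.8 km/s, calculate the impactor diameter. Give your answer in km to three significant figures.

d ≈ 1.40 km

Rearranging for d: d = [D / (0.0712 · 560^0.384 · 23800^0.45 · 1.8^-0.23)]^(1/0.76).
D = 16200 m.
560^0.384 = 11.36
23800^0.45 = 93.21
1.8^-0.23 = 0.8735
Denominator = 0.0712 × 11.36 × 93.21 × 0.8735 = 65.85
D / 65.85 = 16200 / 65.85 = 246.0
d = 246.0^(1/0.76) = 246.0^1.3158 = 1400 m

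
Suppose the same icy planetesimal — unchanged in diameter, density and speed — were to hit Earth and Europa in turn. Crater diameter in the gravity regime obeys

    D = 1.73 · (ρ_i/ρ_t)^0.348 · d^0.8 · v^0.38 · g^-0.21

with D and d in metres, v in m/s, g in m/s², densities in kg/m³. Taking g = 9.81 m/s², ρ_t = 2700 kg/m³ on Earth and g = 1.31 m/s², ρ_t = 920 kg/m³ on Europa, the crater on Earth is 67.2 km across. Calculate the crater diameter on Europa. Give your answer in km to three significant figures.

The impactor-only factors (d, v, ρ_i) cancel in the ratio, leaving D_Europa/D_Earth = (g_Europa/g_Earth)^-0.21 · (ρ_t,Earth/ρ_t,Europa)^0.348.
(1.31/9.81)^-0.21 = 0.1335^-0.21 = 1.526
(2700/920)^0.348 = 2.935^0.348 = 1.455
Ratio = 1.526 × 1.455 = 2.220
D_Europa = 2.220 × 67.2 km = 149 km

D ≈ 149 km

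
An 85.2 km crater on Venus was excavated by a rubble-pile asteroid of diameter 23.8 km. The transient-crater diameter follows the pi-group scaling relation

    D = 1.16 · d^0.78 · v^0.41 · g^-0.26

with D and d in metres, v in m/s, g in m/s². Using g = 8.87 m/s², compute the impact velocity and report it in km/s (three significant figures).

Rearranging for v: v = [D / (1.16 · 23800^0.78 · 8.87^-0.26)]^(1/0.41).
D = 85200 m.
23800^0.78 = 2593
8.87^-0.26 = 0.5669
Denominator = 1.16 × 2593 × 0.5669 = 1705
D / 1705 = 85200 / 1705 = 49.97
v = 49.97^(1/0.41) = 49.97^2.439 = 13904 m/s

v ≈ 13.9 km/s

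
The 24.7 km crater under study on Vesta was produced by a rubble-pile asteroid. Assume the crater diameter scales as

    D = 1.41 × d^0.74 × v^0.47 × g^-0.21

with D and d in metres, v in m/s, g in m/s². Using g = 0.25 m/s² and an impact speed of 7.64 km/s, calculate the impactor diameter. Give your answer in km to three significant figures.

Rearranging for d: d = [D / (1.41 · 7640^0.47 · 0.25^-0.21)]^(1/0.74).
D = 24700 m.
7640^0.47 = 66.84
0.25^-0.21 = 1.338
Denominator = 1.41 × 66.84 × 1.338 = 126.1
D / 126.1 = 24700 / 126.1 = 195.9
d = 195.9^(1/0.74) = 195.9^1.3514 = 1252 m

d ≈ 1.25 km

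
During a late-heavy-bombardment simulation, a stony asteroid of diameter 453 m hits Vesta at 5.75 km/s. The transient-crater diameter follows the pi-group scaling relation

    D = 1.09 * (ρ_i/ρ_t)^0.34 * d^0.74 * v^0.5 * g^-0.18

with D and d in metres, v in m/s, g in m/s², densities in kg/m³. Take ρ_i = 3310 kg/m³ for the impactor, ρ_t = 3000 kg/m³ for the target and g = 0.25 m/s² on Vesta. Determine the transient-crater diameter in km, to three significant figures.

D ≈ 10.1 km

In SI units: v = 5750 m/s.
(ρ_i/ρ_t)^0.34 = (3310/3000)^0.34 = 1.034
d^0.74 = 453^0.74 = 92.37
v^0.5 = 5750^0.5 = 75.83
g^-0.18 = 0.25^-0.18 = 1.283
D = 1.09 × 1.034 × 92.37 × 75.83 × 1.283 = 10129 m
   = 10.13 km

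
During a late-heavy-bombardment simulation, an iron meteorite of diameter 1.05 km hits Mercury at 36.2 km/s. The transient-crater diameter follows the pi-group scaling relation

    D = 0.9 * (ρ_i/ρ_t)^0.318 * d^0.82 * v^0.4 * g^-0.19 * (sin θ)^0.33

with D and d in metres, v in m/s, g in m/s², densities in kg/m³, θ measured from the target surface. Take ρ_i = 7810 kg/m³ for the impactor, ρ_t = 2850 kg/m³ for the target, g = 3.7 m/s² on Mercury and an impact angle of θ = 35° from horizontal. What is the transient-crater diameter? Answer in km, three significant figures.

In SI units: d = 1050 m, v = 36200 m/s.
(ρ_i/ρ_t)^0.318 = (7810/2850)^0.318 = 1.378
d^0.82 = 1050^0.82 = 300.2
v^0.4 = 36200^0.4 = 66.60
g^-0.19 = 3.7^-0.19 = 0.7799
(sin 35°)^0.33 = 0.5736^0.33 = 0.8324
D = 0.9 × 1.378 × 300.2 × 66.60 × 0.7799 × 0.8324 = 16097 m
   = 16.10 km

D ≈ 16.1 km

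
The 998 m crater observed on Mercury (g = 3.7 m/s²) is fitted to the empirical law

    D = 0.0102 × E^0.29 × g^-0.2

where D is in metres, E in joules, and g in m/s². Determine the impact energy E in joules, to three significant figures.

Rearranging: E = [D / (0.0102 · g^-0.2)]^(1/0.29).
g^-0.2 = 3.7^-0.2 = 0.7698
D / (0.0102 × 0.7698) = 998 / (7.852 × 10^-3) = 1.271 × 10^5
E = (1.271 × 10^5)^3.4483 = 3.987 × 10^17 J

E ≈ 3.99 × 10^17 J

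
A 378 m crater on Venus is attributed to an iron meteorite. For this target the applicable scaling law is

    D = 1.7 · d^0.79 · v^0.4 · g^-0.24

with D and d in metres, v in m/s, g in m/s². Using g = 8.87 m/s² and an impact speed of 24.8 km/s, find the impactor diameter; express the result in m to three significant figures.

d ≈ 10.8 m

Rearranging for d: d = [D / (1.7 · 24800^0.4 · 8.87^-0.24)]^(1/0.79).
24800^0.4 = 57.25
8.87^-0.24 = 0.5922
Denominator = 1.7 × 57.25 × 0.5922 = 57.64
D / 57.64 = 378 / 57.64 = 6.558
d = 6.558^(1/0.79) = 6.558^1.2658 = 10.81 m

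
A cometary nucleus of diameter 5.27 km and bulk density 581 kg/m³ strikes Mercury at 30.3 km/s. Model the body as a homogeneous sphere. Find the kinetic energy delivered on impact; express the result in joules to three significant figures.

E ≈ 2.04 × 10^22 J

d = 5270 m; v = 30300 m/s.
Mass m = (π/6) ρ d³ = (π/6) × 581 × (5270)³ = 4.453 × 10^13 kg
E = ½ m v² = 0.5 × 4.453 × 10^13 × (30300)² = 2.044 × 10^22 J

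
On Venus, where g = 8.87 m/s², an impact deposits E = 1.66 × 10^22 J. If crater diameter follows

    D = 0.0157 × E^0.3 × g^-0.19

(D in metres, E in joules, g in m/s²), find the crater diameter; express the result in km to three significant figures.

E^0.3 = (1.66 × 10^22)^0.3 = 4.635 × 10^6
g^-0.19 = 8.87^-0.19 = 0.6605
D = 0.0157 × 4.635 × 10^6 × 0.6605 = 48064 m
   = 48.06 km

D ≈ 48.1 km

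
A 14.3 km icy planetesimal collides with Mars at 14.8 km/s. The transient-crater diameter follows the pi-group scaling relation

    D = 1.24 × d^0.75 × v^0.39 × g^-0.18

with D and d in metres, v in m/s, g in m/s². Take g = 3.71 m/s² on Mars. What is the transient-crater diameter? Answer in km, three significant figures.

In SI units: d = 14300 m, v = 14800 m/s.
d^0.75 = 14300^0.75 = 1308
v^0.39 = 14800^0.39 = 42.31
g^-0.18 = 3.71^-0.18 = 0.7898
D = 1.24 × 1308 × 42.31 × 0.7898 = 54199 m
   = 54.20 km

D ≈ 54.2 km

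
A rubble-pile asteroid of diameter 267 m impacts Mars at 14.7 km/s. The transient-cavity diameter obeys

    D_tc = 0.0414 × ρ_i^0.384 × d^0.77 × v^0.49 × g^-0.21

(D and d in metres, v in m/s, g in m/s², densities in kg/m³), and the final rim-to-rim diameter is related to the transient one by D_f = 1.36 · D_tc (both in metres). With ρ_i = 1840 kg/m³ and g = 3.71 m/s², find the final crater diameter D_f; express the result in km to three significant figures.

D_f ≈ 6.24 km

v = 14700 m/s.
ρ_i^0.384 = 1840^0.384 = 17.93
d^0.77 = 267^0.77 = 73.86
v^0.49 = 14700^0.49 = 110.2
g^-0.21 = 3.71^-0.21 = 0.7593
D_tc = 0.0414 × 17.93 × 73.86 × 110.2 × 0.7593 = 4588 m
D_f = 1.36 × 4588 = 6240 m
     = 6.240 km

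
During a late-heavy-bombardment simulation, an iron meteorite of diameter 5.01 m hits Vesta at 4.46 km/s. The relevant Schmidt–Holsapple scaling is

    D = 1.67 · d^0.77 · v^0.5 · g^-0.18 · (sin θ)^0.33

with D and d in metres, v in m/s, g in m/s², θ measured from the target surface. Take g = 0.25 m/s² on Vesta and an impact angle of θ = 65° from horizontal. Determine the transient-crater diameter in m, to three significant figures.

D ≈ 479 m

In SI units: v = 4460 m/s.
d^0.77 = 5.01^0.77 = 3.458
v^0.5 = 4460^0.5 = 66.78
g^-0.18 = 0.25^-0.18 = 1.283
(sin 65°)^0.33 = 0.9063^0.33 = 0.9681
D = 1.67 × 3.458 × 66.78 × 1.283 × 0.9681 = 479.0 m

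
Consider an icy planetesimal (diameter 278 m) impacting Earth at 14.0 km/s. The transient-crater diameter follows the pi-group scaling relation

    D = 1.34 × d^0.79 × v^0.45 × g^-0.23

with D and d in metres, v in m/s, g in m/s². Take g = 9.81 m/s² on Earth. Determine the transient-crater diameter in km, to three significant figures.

D ≈ 4.96 km

In SI units: v = 14000 m/s.
d^0.79 = 278^0.79 = 85.27
v^0.45 = 14000^0.45 = 73.41
g^-0.23 = 9.81^-0.23 = 0.5914
D = 1.34 × 85.27 × 73.41 × 0.5914 = 4961 m
   = 4.961 km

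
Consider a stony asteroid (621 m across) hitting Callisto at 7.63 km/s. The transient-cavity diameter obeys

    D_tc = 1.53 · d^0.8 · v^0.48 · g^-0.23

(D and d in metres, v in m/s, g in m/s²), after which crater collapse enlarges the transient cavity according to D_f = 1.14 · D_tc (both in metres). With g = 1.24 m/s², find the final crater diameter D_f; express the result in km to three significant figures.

D_f ≈ 20.8 km

v = 7630 m/s.
d^0.8 = 621^0.8 = 171.6
v^0.48 = 7630^0.48 = 73.05
g^-0.23 = 1.24^-0.23 = 0.9517
D_tc = 1.53 × 171.6 × 73.05 × 0.9517 = 18250 m
D_f = 1.14 × 18250 = 20805 m
     = 20.80 km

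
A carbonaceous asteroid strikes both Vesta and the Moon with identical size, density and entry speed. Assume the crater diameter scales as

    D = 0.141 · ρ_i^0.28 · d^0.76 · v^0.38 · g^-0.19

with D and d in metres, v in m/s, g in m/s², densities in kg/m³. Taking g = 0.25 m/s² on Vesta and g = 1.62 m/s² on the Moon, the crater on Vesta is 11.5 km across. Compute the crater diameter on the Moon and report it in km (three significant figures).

All impactor-dependent factors cancel in the ratio, leaving D_Moon/D_Vesta = (g_Moon/g_Vesta)^-0.19.
(1.62/0.25)^-0.19 = 6.480^-0.19 = 0.7011
D_Moon = 0.7011 × 11.5 km = 8.06 km

D ≈ 8.06 km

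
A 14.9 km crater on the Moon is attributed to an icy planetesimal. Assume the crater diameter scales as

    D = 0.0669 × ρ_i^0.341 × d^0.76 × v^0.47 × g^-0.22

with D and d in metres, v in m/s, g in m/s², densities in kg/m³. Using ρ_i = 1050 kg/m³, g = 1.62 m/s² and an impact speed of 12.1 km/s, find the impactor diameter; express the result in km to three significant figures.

d ≈ 1.65 km

Rearranging for d: d = [D / (0.0669 · 1050^0.341 · 12100^0.47 · 1.62^-0.22)]^(1/0.76).
D = 14900 m.
1050^0.341 = 10.72
12100^0.47 = 82.97
1.62^-0.22 = 0.8993
Denominator = 0.0669 × 10.72 × 82.97 × 0.8993 = 53.51
D / 53.51 = 14900 / 53.51 = 278.5
d = 278.5^(1/0.76) = 278.5^1.3158 = 1648 m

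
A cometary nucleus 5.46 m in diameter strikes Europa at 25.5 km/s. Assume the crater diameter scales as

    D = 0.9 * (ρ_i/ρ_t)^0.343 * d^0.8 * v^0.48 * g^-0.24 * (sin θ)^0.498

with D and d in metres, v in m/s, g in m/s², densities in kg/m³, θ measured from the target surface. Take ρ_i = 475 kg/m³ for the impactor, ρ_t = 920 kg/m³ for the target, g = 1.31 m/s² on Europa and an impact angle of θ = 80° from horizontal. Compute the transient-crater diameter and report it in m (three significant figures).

In SI units: v = 25500 m/s.
(ρ_i/ρ_t)^0.343 = (475/920)^0.343 = 0.7971
d^0.8 = 5.46^0.8 = 3.888
v^0.48 = 25500^0.48 = 130.4
g^-0.24 = 1.31^-0.24 = 0.9372
(sin 80°)^0.498 = 0.9848^0.498 = 0.9924
D = 0.9 × 0.7971 × 3.888 × 130.4 × 0.9372 × 0.9924 = 338.3 m

D ≈ 338 m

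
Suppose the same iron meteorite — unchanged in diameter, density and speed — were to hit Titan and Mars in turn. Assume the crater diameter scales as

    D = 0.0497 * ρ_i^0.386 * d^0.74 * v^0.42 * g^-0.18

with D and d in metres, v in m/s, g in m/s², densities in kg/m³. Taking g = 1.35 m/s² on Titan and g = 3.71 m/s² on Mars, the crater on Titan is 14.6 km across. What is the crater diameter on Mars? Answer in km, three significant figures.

D ≈ 12.2 km

All impactor-dependent factors cancel in the ratio, leaving D_Mars/D_Titan = (g_Mars/g_Titan)^-0.18.
(3.71/1.35)^-0.18 = 2.748^-0.18 = 0.8336
D_Mars = 0.8336 × 14.6 km = 12.2 km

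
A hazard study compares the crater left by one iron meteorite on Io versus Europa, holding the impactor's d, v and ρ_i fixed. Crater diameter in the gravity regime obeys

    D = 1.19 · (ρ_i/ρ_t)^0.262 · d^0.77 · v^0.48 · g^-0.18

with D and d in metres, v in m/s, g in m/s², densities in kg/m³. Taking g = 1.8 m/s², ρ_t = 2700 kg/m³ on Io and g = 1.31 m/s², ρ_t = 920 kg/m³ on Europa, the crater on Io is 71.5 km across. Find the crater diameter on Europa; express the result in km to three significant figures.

The impactor-only factors (d, v, ρ_i) cancel in the ratio, leaving D_Europa/D_Io = (g_Europa/g_Io)^-0.18 · (ρ_t,Io/ρ_t,Europa)^0.262.
(1.31/1.8)^-0.18 = 0.7278^-0.18 = 1.059
(2700/920)^0.262 = 2.935^0.262 = 1.326
Ratio = 1.059 × 1.326 = 1.404
D_Europa = 1.404 × 71.5 km = 100 km

D ≈ 100 km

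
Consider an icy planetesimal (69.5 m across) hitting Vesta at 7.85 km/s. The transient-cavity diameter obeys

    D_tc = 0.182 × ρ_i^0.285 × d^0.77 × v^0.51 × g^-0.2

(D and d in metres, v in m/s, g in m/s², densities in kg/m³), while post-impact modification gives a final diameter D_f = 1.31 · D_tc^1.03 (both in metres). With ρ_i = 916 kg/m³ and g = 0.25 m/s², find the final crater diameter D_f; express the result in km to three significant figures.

D_f ≈ 7.17 km

v = 7850 m/s.
ρ_i^0.285 = 916^0.285 = 6.985
d^0.77 = 69.5^0.77 = 26.20
v^0.51 = 7850^0.51 = 96.91
g^-0.2 = 0.25^-0.2 = 1.320
D_tc = 0.182 × 6.985 × 26.20 × 96.91 × 1.320 = 4261 m
D_f = 1.31 × (4261)^1.03 = 7172 m
     = 7.172 km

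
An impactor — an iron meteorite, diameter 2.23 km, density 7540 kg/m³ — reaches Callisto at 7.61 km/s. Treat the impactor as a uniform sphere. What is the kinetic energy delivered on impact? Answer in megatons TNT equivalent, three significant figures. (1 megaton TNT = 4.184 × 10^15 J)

E ≈ 3.03 × 10^5 Mt TNT

d = 2230 m; v = 7610 m/s.
Mass m = (π/6) ρ d³ = (π/6) × 7540 × (2230)³ = 4.378 × 10^13 kg
E = ½ m v² = 0.5 × 4.378 × 10^13 × (7610)² = 1.268 × 10^21 J
   = 1.268 × 10^21 / 4.184×10^15 = 3.031 × 10^5 Mt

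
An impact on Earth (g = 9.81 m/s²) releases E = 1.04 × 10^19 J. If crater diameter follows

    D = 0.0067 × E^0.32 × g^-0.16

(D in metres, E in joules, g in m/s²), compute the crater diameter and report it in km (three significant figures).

D ≈ 5.66 km

E^0.32 = (1.04 × 10^19)^0.32 = 1.217 × 10^6
g^-0.16 = 9.81^-0.16 = 0.6940
D = 0.0067 × 1.217 × 10^6 × 0.6940 = 5659 m
   = 5.659 km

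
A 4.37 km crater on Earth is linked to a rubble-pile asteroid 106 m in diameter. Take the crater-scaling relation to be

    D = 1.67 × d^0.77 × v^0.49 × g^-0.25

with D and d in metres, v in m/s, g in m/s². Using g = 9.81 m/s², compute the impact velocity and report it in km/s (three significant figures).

Rearranging for v: v = [D / (1.67 · 106^0.77 · 9.81^-0.25)]^(1/0.49).
D = 4370 m.
106^0.77 = 36.26
9.81^-0.25 = 0.5650
Denominator = 1.67 × 36.26 × 0.5650 = 34.21
D / 34.21 = 4370 / 34.21 = 127.7
v = 127.7^(1/0.49) = 127.7^2.0408 = 19875 m/s

v ≈ 19.9 km/s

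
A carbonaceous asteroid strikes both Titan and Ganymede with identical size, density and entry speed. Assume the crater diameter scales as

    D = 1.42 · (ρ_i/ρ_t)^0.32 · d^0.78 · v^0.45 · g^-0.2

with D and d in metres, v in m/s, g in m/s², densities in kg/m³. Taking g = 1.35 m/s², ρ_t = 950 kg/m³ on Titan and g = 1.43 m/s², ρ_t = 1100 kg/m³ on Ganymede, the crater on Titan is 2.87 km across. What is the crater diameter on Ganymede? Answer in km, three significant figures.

The impactor-only factors (d, v, ρ_i) cancel in the ratio, leaving D_Ganymede/D_Titan = (g_Ganymede/g_Titan)^-0.2 · (ρ_t,Titan/ρ_t,Ganymede)^0.32.
(1.43/1.35)^-0.2 = 1.059^-0.2 = 0.9886
(950/1100)^0.32 = 0.8636^0.32 = 0.9542
Ratio = 0.9886 × 0.9542 = 0.9433
D_Ganymede = 0.9433 × 2.87 km = 2.71 km

D ≈ 2.71 km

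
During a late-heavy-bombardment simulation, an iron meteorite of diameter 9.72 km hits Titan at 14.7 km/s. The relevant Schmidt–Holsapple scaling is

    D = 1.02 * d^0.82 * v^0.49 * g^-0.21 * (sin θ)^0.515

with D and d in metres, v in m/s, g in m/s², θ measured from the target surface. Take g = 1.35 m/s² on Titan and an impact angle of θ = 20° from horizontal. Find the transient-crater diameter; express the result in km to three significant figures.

In SI units: d = 9720 m, v = 14700 m/s.
d^0.82 = 9720^0.82 = 1862
v^0.49 = 14700^0.49 = 110.2
g^-0.21 = 1.35^-0.21 = 0.9389
(sin 20°)^0.515 = 0.3420^0.515 = 0.5755
D = 1.02 × 1862 × 110.2 × 0.9389 × 0.5755 = 1.131 × 10^5 m
   = 113.1 km

D ≈ 113 km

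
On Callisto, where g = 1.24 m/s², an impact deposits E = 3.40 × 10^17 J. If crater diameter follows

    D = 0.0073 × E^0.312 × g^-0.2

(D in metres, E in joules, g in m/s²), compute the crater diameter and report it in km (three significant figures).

E^0.312 = (3.40 × 10^17)^0.312 = 2.950 × 10^5
g^-0.2 = 1.24^-0.2 = 0.9579
D = 0.0073 × 2.950 × 10^5 × 0.9579 = 2063 m
   = 2.063 km

D ≈ 2.06 km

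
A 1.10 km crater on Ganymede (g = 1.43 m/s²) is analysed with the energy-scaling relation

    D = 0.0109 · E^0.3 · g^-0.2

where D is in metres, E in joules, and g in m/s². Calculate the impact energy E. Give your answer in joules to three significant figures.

Rearranging: E = [D / (0.0109 · g^-0.2)]^(1/0.3).
D = 1100 m.
g^-0.2 = 1.43^-0.2 = 0.9310
D / (0.0109 × 0.9310) = 1100 / (0.01015) = 1.084 × 10^5
E = (1.084 × 10^5)^3.3333 = 6.071 × 10^16 J

E ≈ 6.07 × 10^16 J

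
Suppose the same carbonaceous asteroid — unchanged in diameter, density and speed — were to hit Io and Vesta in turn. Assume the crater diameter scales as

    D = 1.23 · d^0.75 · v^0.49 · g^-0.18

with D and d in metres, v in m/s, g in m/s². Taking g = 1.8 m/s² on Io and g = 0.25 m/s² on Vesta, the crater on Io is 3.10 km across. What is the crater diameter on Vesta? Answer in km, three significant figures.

All impactor-dependent factors cancel in the ratio, leaving D_Vesta/D_Io = (g_Vesta/g_Io)^-0.18.
(0.25/1.8)^-0.18 = 0.1389^-0.18 = 1.427
D_Vesta = 1.427 × 3.10 km = 4.42 km

D ≈ 4.42 km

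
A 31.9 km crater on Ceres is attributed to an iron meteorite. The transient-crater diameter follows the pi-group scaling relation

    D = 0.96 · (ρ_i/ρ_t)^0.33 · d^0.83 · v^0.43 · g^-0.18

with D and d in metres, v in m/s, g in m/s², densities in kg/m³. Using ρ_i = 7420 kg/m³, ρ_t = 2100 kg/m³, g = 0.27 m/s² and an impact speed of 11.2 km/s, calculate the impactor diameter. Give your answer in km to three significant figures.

d ≈ 1.02 km

Rearranging for d: d = [D / (0.96 · (7420/2100)^0.33 · 11200^0.43 · 0.27^-0.18)]^(1/0.83).
D = 31900 m.
(7420/2100)^0.33 = 1.517
11200^0.43 = 55.10
0.27^-0.18 = 1.266
Denominator = 0.96 × 1.517 × 55.10 × 1.266 = 101.6
D / 101.6 = 31900 / 101.6 = 314.0
d = 314.0^(1/0.83) = 314.0^1.2048 = 1019 m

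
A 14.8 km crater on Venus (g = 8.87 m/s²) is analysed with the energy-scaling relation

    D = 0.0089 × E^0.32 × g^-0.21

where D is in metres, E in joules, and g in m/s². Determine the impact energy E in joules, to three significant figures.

E ≈ 1.15 × 10^20 J

Rearranging: E = [D / (0.0089 · g^-0.21)]^(1/0.32).
D = 14800 m.
g^-0.21 = 8.87^-0.21 = 0.6323
D / (0.0089 × 0.6323) = 14800 / (5.627 × 10^-3) = 2.630 × 10^6
E = (2.630 × 10^6)^3.125 = 1.154 × 10^20 J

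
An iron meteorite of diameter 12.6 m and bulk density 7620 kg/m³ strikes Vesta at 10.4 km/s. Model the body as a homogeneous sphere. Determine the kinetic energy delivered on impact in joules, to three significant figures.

v = 10400 m/s.
Mass m = (π/6) ρ d³ = (π/6) × 7620 × (12.6)³ = 7.981 × 10^6 kg
E = ½ m v² = 0.5 × 7.981 × 10^6 × (10400)² = 4.316 × 10^14 J

E ≈ 4.32 × 10^14 J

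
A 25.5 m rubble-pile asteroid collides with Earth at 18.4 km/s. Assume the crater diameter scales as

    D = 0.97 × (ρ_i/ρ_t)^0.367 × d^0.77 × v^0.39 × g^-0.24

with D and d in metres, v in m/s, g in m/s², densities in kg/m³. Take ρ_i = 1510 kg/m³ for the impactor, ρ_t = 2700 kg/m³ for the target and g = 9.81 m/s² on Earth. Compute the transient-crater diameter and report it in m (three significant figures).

In SI units: v = 18400 m/s.
(ρ_i/ρ_t)^0.367 = (1510/2700)^0.367 = 0.8079
d^0.77 = 25.5^0.77 = 12.11
v^0.39 = 18400^0.39 = 46.06
g^-0.24 = 9.81^-0.24 = 0.5781
D = 0.97 × 0.8079 × 12.11 × 46.06 × 0.5781 = 252.7 m

D ≈ 253 m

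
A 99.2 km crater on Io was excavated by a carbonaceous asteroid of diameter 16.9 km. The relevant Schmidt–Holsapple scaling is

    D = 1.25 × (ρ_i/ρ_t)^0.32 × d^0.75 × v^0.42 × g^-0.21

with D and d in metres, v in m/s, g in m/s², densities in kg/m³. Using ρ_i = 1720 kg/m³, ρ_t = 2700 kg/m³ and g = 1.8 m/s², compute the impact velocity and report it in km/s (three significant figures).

v ≈ 24.7 km/s

Rearranging for v: v = [D / (1.25 · (1720/2700)^0.32 · 16900^0.75 · 1.8^-0.21)]^(1/0.42).
D = 99200 m.
(1720/2700)^0.32 = 0.8656
16900^0.75 = 1482
1.8^-0.21 = 0.8839
Denominator = 1.25 × 0.8656 × 1482 × 0.8839 = 1417
D / 1417 = 99200 / 1417 = 70.01
v = 70.01^(1/0.42) = 70.01^2.381 = 24736 m/s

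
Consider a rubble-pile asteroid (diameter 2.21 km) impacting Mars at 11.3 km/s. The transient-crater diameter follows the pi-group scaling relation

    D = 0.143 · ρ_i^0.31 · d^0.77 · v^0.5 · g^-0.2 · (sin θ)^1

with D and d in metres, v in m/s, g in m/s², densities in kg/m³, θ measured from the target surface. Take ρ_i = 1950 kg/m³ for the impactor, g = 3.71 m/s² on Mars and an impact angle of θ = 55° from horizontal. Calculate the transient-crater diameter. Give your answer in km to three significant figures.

D ≈ 37.7 km

In SI units: d = 2210 m, v = 11300 m/s.
ρ_i^0.31 = 1950^0.31 = 10.47
d^0.77 = 2210^0.77 = 376.0
v^0.5 = 11300^0.5 = 106.3
g^-0.2 = 3.71^-0.2 = 0.7694
(sin 55°)^1 = 0.8192^1 = 0.8192
D = 0.143 × 10.47 × 376.0 × 106.3 × 0.7694 × 0.8192 = 37718 m
   = 37.72 km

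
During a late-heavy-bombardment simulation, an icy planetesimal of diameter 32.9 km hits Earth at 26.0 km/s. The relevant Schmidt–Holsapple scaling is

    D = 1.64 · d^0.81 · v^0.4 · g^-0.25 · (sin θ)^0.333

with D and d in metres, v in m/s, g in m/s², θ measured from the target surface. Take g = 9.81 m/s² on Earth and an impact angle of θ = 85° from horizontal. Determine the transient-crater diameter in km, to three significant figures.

In SI units: d = 32900 m, v = 26000 m/s.
d^0.81 = 32900^0.81 = 4560
v^0.4 = 26000^0.4 = 58.34
g^-0.25 = 9.81^-0.25 = 0.5650
(sin 85°)^0.333 = 0.9962^0.333 = 0.9987
D = 1.64 × 4560 × 58.34 × 0.5650 × 0.9987 = 2.462 × 10^5 m
   = 246.2 km

D ≈ 246 km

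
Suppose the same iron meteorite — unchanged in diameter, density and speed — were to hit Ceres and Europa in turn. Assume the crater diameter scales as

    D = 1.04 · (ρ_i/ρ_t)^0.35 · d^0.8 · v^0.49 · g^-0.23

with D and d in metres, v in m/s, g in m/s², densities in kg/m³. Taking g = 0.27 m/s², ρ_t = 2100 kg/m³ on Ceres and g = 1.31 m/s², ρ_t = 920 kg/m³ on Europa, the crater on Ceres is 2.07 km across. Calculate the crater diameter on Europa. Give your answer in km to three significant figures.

The impactor-only factors (d, v, ρ_i) cancel in the ratio, leaving D_Europa/D_Ceres = (g_Europa/g_Ceres)^-0.23 · (ρ_t,Ceres/ρ_t,Europa)^0.35.
(1.31/0.27)^-0.23 = 4.852^-0.23 = 0.6954
(2100/920)^0.35 = 2.283^0.35 = 1.335
Ratio = 0.6954 × 1.335 = 0.9284
D_Europa = 0.9284 × 2.07 km = 1.92 km

D ≈ 1.92 km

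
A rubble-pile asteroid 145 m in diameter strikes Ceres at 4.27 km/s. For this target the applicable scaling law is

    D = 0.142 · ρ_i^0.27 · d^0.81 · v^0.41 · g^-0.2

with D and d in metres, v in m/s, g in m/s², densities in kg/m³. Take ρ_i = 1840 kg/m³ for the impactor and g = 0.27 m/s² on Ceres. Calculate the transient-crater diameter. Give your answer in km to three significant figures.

In SI units: v = 4270 m/s.
ρ_i^0.27 = 1840^0.27 = 7.612
d^0.81 = 145^0.81 = 56.33
v^0.41 = 4270^0.41 = 30.79
g^-0.2 = 0.27^-0.2 = 1.299
D = 0.142 × 7.612 × 56.33 × 30.79 × 1.299 = 2435 m
   = 2.435 km

D ≈ 2.44 km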